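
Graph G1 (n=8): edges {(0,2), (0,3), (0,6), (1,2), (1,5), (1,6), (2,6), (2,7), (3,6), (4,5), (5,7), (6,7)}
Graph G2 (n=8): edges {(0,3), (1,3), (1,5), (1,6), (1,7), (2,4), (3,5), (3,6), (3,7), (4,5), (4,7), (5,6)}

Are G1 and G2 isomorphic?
No, not isomorphic

The graphs are NOT isomorphic.

Counting triangles (3-cliques): G1 has 4, G2 has 5.
Triangle count is an isomorphism invariant, so differing triangle counts rule out isomorphism.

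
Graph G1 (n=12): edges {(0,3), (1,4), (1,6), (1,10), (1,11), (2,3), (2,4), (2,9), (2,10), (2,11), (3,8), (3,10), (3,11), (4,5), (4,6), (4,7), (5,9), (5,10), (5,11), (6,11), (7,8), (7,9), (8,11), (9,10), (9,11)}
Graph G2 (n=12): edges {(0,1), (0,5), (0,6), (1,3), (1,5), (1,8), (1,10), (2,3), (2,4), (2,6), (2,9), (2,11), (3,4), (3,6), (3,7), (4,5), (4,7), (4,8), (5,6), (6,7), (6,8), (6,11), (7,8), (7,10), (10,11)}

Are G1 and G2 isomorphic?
Yes, isomorphic

The graphs are isomorphic.
One valid mapping φ: V(G1) → V(G2): 0→9, 1→5, 2→3, 3→2, 4→1, 5→8, 6→0, 7→10, 8→11, 9→7, 10→4, 11→6

Verify φ preserves adjacency — for each edge of G1, its image is an edge of G2:
  (0,3) → (φ(0),φ(3)) = (2,9) ∈ E(G2) ✓
  (1,4) → (φ(1),φ(4)) = (1,5) ∈ E(G2) ✓
  (1,6) → (φ(1),φ(6)) = (0,5) ∈ E(G2) ✓
  (1,10) → (φ(1),φ(10)) = (4,5) ∈ E(G2) ✓
  (1,11) → (φ(1),φ(11)) = (5,6) ∈ E(G2) ✓
  (2,3) → (φ(2),φ(3)) = (2,3) ∈ E(G2) ✓
  (2,4) → (φ(2),φ(4)) = (1,3) ∈ E(G2) ✓
  (2,9) → (φ(2),φ(9)) = (3,7) ∈ E(G2) ✓
  (2,10) → (φ(2),φ(10)) = (3,4) ∈ E(G2) ✓
  (2,11) → (φ(2),φ(11)) = (3,6) ∈ E(G2) ✓
  (3,8) → (φ(3),φ(8)) = (2,11) ∈ E(G2) ✓
  (3,10) → (φ(3),φ(10)) = (2,4) ∈ E(G2) ✓
  (3,11) → (φ(3),φ(11)) = (2,6) ∈ E(G2) ✓
  (4,5) → (φ(4),φ(5)) = (1,8) ∈ E(G2) ✓
  (4,6) → (φ(4),φ(6)) = (0,1) ∈ E(G2) ✓
  (4,7) → (φ(4),φ(7)) = (1,10) ∈ E(G2) ✓
  (5,9) → (φ(5),φ(9)) = (7,8) ∈ E(G2) ✓
  (5,10) → (φ(5),φ(10)) = (4,8) ∈ E(G2) ✓
  (5,11) → (φ(5),φ(11)) = (6,8) ∈ E(G2) ✓
  (6,11) → (φ(6),φ(11)) = (0,6) ∈ E(G2) ✓
  (7,8) → (φ(7),φ(8)) = (10,11) ∈ E(G2) ✓
  (7,9) → (φ(7),φ(9)) = (7,10) ∈ E(G2) ✓
  (8,11) → (φ(8),φ(11)) = (6,11) ∈ E(G2) ✓
  (9,10) → (φ(9),φ(10)) = (4,7) ∈ E(G2) ✓
  (9,11) → (φ(9),φ(11)) = (6,7) ∈ E(G2) ✓
All 25 edges of G1 map to edges of G2, and |E(G1)| = |E(G2)| = 25, so φ is a bijection on edges as well as vertices. Hence G1 ≅ G2.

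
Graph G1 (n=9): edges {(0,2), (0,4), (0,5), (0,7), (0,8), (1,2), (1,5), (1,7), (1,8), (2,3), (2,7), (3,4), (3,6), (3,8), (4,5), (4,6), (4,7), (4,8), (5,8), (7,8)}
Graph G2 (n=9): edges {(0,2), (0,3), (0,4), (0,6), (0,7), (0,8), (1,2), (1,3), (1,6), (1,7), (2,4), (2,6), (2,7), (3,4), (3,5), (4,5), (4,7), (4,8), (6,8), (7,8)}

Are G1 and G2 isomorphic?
Yes, isomorphic

The graphs are isomorphic.
One valid mapping φ: V(G1) → V(G2): 0→7, 1→6, 2→1, 3→3, 4→4, 5→8, 6→5, 7→2, 8→0

Verify φ preserves adjacency — for each edge of G1, its image is an edge of G2:
  (0,2) → (φ(0),φ(2)) = (1,7) ∈ E(G2) ✓
  (0,4) → (φ(0),φ(4)) = (4,7) ∈ E(G2) ✓
  (0,5) → (φ(0),φ(5)) = (7,8) ∈ E(G2) ✓
  (0,7) → (φ(0),φ(7)) = (2,7) ∈ E(G2) ✓
  (0,8) → (φ(0),φ(8)) = (0,7) ∈ E(G2) ✓
  (1,2) → (φ(1),φ(2)) = (1,6) ∈ E(G2) ✓
  (1,5) → (φ(1),φ(5)) = (6,8) ∈ E(G2) ✓
  (1,7) → (φ(1),φ(7)) = (2,6) ∈ E(G2) ✓
  (1,8) → (φ(1),φ(8)) = (0,6) ∈ E(G2) ✓
  (2,3) → (φ(2),φ(3)) = (1,3) ∈ E(G2) ✓
  (2,7) → (φ(2),φ(7)) = (1,2) ∈ E(G2) ✓
  (3,4) → (φ(3),φ(4)) = (3,4) ∈ E(G2) ✓
  (3,6) → (φ(3),φ(6)) = (3,5) ∈ E(G2) ✓
  (3,8) → (φ(3),φ(8)) = (0,3) ∈ E(G2) ✓
  (4,5) → (φ(4),φ(5)) = (4,8) ∈ E(G2) ✓
  (4,6) → (φ(4),φ(6)) = (4,5) ∈ E(G2) ✓
  (4,7) → (φ(4),φ(7)) = (2,4) ∈ E(G2) ✓
  (4,8) → (φ(4),φ(8)) = (0,4) ∈ E(G2) ✓
  (5,8) → (φ(5),φ(8)) = (0,8) ∈ E(G2) ✓
  (7,8) → (φ(7),φ(8)) = (0,2) ∈ E(G2) ✓
All 20 edges of G1 map to edges of G2, and |E(G1)| = |E(G2)| = 20, so φ is a bijection on edges as well as vertices. Hence G1 ≅ G2.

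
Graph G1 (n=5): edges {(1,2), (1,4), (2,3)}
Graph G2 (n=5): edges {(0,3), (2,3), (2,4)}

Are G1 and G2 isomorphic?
Yes, isomorphic

The graphs are isomorphic.
One valid mapping φ: V(G1) → V(G2): 0→1, 1→2, 2→3, 3→0, 4→4

Verify φ preserves adjacency — for each edge of G1, its image is an edge of G2:
  (1,2) → (φ(1),φ(2)) = (2,3) ∈ E(G2) ✓
  (1,4) → (φ(1),φ(4)) = (2,4) ∈ E(G2) ✓
  (2,3) → (φ(2),φ(3)) = (0,3) ∈ E(G2) ✓
All 3 edges of G1 map to edges of G2, and |E(G1)| = |E(G2)| = 3, so φ is a bijection on edges as well as vertices. Hence G1 ≅ G2.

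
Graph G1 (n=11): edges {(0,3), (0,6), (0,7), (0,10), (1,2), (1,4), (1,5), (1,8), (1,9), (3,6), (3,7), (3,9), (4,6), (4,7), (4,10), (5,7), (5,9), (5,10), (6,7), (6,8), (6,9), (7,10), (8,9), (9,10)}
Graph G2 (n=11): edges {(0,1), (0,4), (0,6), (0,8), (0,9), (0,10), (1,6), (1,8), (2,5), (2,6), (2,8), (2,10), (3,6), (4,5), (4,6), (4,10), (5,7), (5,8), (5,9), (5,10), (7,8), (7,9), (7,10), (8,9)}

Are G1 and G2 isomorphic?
Yes, isomorphic

The graphs are isomorphic.
One valid mapping φ: V(G1) → V(G2): 0→7, 1→6, 2→3, 3→9, 4→2, 5→4, 6→8, 7→5, 8→1, 9→0, 10→10

Verify φ preserves adjacency — for each edge of G1, its image is an edge of G2:
  (0,3) → (φ(0),φ(3)) = (7,9) ∈ E(G2) ✓
  (0,6) → (φ(0),φ(6)) = (7,8) ∈ E(G2) ✓
  (0,7) → (φ(0),φ(7)) = (5,7) ∈ E(G2) ✓
  (0,10) → (φ(0),φ(10)) = (7,10) ∈ E(G2) ✓
  (1,2) → (φ(1),φ(2)) = (3,6) ∈ E(G2) ✓
  (1,4) → (φ(1),φ(4)) = (2,6) ∈ E(G2) ✓
  (1,5) → (φ(1),φ(5)) = (4,6) ∈ E(G2) ✓
  (1,8) → (φ(1),φ(8)) = (1,6) ∈ E(G2) ✓
  (1,9) → (φ(1),φ(9)) = (0,6) ∈ E(G2) ✓
  (3,6) → (φ(3),φ(6)) = (8,9) ∈ E(G2) ✓
  (3,7) → (φ(3),φ(7)) = (5,9) ∈ E(G2) ✓
  (3,9) → (φ(3),φ(9)) = (0,9) ∈ E(G2) ✓
  (4,6) → (φ(4),φ(6)) = (2,8) ∈ E(G2) ✓
  (4,7) → (φ(4),φ(7)) = (2,5) ∈ E(G2) ✓
  (4,10) → (φ(4),φ(10)) = (2,10) ∈ E(G2) ✓
  (5,7) → (φ(5),φ(7)) = (4,5) ∈ E(G2) ✓
  (5,9) → (φ(5),φ(9)) = (0,4) ∈ E(G2) ✓
  (5,10) → (φ(5),φ(10)) = (4,10) ∈ E(G2) ✓
  (6,7) → (φ(6),φ(7)) = (5,8) ∈ E(G2) ✓
  (6,8) → (φ(6),φ(8)) = (1,8) ∈ E(G2) ✓
  (6,9) → (φ(6),φ(9)) = (0,8) ∈ E(G2) ✓
  (7,10) → (φ(7),φ(10)) = (5,10) ∈ E(G2) ✓
  (8,9) → (φ(8),φ(9)) = (0,1) ∈ E(G2) ✓
  (9,10) → (φ(9),φ(10)) = (0,10) ∈ E(G2) ✓
All 24 edges of G1 map to edges of G2, and |E(G1)| = |E(G2)| = 24, so φ is a bijection on edges as well as vertices. Hence G1 ≅ G2.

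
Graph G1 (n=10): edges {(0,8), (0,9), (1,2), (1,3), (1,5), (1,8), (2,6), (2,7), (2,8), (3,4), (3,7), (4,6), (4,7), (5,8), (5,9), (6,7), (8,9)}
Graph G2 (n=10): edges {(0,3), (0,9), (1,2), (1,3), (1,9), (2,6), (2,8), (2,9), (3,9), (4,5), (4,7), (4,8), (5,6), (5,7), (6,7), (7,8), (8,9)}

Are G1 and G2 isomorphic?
Yes, isomorphic

The graphs are isomorphic.
One valid mapping φ: V(G1) → V(G2): 0→0, 1→2, 2→8, 3→6, 4→5, 5→1, 6→4, 7→7, 8→9, 9→3

Verify φ preserves adjacency — for each edge of G1, its image is an edge of G2:
  (0,8) → (φ(0),φ(8)) = (0,9) ∈ E(G2) ✓
  (0,9) → (φ(0),φ(9)) = (0,3) ∈ E(G2) ✓
  (1,2) → (φ(1),φ(2)) = (2,8) ∈ E(G2) ✓
  (1,3) → (φ(1),φ(3)) = (2,6) ∈ E(G2) ✓
  (1,5) → (φ(1),φ(5)) = (1,2) ∈ E(G2) ✓
  (1,8) → (φ(1),φ(8)) = (2,9) ∈ E(G2) ✓
  (2,6) → (φ(2),φ(6)) = (4,8) ∈ E(G2) ✓
  (2,7) → (φ(2),φ(7)) = (7,8) ∈ E(G2) ✓
  (2,8) → (φ(2),φ(8)) = (8,9) ∈ E(G2) ✓
  (3,4) → (φ(3),φ(4)) = (5,6) ∈ E(G2) ✓
  (3,7) → (φ(3),φ(7)) = (6,7) ∈ E(G2) ✓
  (4,6) → (φ(4),φ(6)) = (4,5) ∈ E(G2) ✓
  (4,7) → (φ(4),φ(7)) = (5,7) ∈ E(G2) ✓
  (5,8) → (φ(5),φ(8)) = (1,9) ∈ E(G2) ✓
  (5,9) → (φ(5),φ(9)) = (1,3) ∈ E(G2) ✓
  (6,7) → (φ(6),φ(7)) = (4,7) ∈ E(G2) ✓
  (8,9) → (φ(8),φ(9)) = (3,9) ∈ E(G2) ✓
All 17 edges of G1 map to edges of G2, and |E(G1)| = |E(G2)| = 17, so φ is a bijection on edges as well as vertices. Hence G1 ≅ G2.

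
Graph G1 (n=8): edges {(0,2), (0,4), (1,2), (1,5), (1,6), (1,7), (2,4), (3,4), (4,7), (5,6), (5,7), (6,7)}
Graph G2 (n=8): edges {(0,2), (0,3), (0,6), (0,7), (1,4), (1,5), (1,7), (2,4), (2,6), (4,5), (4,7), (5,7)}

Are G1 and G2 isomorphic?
Yes, isomorphic

The graphs are isomorphic.
One valid mapping φ: V(G1) → V(G2): 0→6, 1→4, 2→2, 3→3, 4→0, 5→1, 6→5, 7→7

Verify φ preserves adjacency — for each edge of G1, its image is an edge of G2:
  (0,2) → (φ(0),φ(2)) = (2,6) ∈ E(G2) ✓
  (0,4) → (φ(0),φ(4)) = (0,6) ∈ E(G2) ✓
  (1,2) → (φ(1),φ(2)) = (2,4) ∈ E(G2) ✓
  (1,5) → (φ(1),φ(5)) = (1,4) ∈ E(G2) ✓
  (1,6) → (φ(1),φ(6)) = (4,5) ∈ E(G2) ✓
  (1,7) → (φ(1),φ(7)) = (4,7) ∈ E(G2) ✓
  (2,4) → (φ(2),φ(4)) = (0,2) ∈ E(G2) ✓
  (3,4) → (φ(3),φ(4)) = (0,3) ∈ E(G2) ✓
  (4,7) → (φ(4),φ(7)) = (0,7) ∈ E(G2) ✓
  (5,6) → (φ(5),φ(6)) = (1,5) ∈ E(G2) ✓
  (5,7) → (φ(5),φ(7)) = (1,7) ∈ E(G2) ✓
  (6,7) → (φ(6),φ(7)) = (5,7) ∈ E(G2) ✓
All 12 edges of G1 map to edges of G2, and |E(G1)| = |E(G2)| = 12, so φ is a bijection on edges as well as vertices. Hence G1 ≅ G2.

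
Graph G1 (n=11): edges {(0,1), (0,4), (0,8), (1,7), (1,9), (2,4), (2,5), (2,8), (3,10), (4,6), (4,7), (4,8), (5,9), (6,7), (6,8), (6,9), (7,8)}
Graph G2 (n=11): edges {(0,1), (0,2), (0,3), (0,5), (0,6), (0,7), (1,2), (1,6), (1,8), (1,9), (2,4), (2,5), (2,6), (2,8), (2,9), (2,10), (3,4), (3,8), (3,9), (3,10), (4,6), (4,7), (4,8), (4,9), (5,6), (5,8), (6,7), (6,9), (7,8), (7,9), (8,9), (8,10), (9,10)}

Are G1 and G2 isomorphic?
No, not isomorphic

The graphs are NOT isomorphic.

Degrees in G1: deg(0)=3, deg(1)=3, deg(2)=3, deg(3)=1, deg(4)=5, deg(5)=2, deg(6)=4, deg(7)=4, deg(8)=5, deg(9)=3, deg(10)=1.
Sorted degree sequence of G1: [5, 5, 4, 4, 3, 3, 3, 3, 2, 1, 1].
Degrees in G2: deg(0)=6, deg(1)=5, deg(2)=8, deg(3)=5, deg(4)=6, deg(5)=4, deg(6)=7, deg(7)=5, deg(8)=8, deg(9)=8, deg(10)=4.
Sorted degree sequence of G2: [8, 8, 8, 7, 6, 6, 5, 5, 5, 4, 4].
The (sorted) degree sequence is an isomorphism invariant, so since G1 and G2 have different degree sequences they cannot be isomorphic.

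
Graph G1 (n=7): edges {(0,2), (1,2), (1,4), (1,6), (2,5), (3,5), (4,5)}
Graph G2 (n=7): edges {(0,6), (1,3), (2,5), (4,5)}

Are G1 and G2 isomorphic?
No, not isomorphic

The graphs are NOT isomorphic.

Connected components of G1: 1 component(s) with vertex sets [[0, 1, 2, 3, 4, 5, 6]], sizes [7].
Connected components of G2: 3 component(s) with vertex sets [[0, 6], [1, 3], [2, 4, 5]], sizes [2, 2, 3].
The number of connected components (and the multiset of component sizes) is an isomorphism invariant — an isomorphism maps each component of G1 bijectively onto a component of G2. Since G1 has 1 component(s) and G2 has 3, they cannot be isomorphic.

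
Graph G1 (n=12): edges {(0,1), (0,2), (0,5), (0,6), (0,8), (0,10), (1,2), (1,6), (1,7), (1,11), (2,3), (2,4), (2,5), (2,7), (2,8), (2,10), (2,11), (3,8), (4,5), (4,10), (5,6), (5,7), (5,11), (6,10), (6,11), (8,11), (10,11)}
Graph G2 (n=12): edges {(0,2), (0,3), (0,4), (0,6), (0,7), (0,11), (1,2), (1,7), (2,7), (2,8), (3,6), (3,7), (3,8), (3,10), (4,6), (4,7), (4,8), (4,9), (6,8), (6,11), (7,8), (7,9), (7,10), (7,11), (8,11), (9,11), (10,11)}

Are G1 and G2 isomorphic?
Yes, isomorphic

The graphs are isomorphic.
One valid mapping φ: V(G1) → V(G2): 0→0, 1→4, 2→7, 3→1, 4→10, 5→11, 6→6, 7→9, 8→2, 9→5, 10→3, 11→8

Verify φ preserves adjacency — for each edge of G1, its image is an edge of G2:
  (0,1) → (φ(0),φ(1)) = (0,4) ∈ E(G2) ✓
  (0,2) → (φ(0),φ(2)) = (0,7) ∈ E(G2) ✓
  (0,5) → (φ(0),φ(5)) = (0,11) ∈ E(G2) ✓
  (0,6) → (φ(0),φ(6)) = (0,6) ∈ E(G2) ✓
  (0,8) → (φ(0),φ(8)) = (0,2) ∈ E(G2) ✓
  (0,10) → (φ(0),φ(10)) = (0,3) ∈ E(G2) ✓
  (1,2) → (φ(1),φ(2)) = (4,7) ∈ E(G2) ✓
  (1,6) → (φ(1),φ(6)) = (4,6) ∈ E(G2) ✓
  (1,7) → (φ(1),φ(7)) = (4,9) ∈ E(G2) ✓
  (1,11) → (φ(1),φ(11)) = (4,8) ∈ E(G2) ✓
  (2,3) → (φ(2),φ(3)) = (1,7) ∈ E(G2) ✓
  (2,4) → (φ(2),φ(4)) = (7,10) ∈ E(G2) ✓
  (2,5) → (φ(2),φ(5)) = (7,11) ∈ E(G2) ✓
  (2,7) → (φ(2),φ(7)) = (7,9) ∈ E(G2) ✓
  (2,8) → (φ(2),φ(8)) = (2,7) ∈ E(G2) ✓
  (2,10) → (φ(2),φ(10)) = (3,7) ∈ E(G2) ✓
  (2,11) → (φ(2),φ(11)) = (7,8) ∈ E(G2) ✓
  (3,8) → (φ(3),φ(8)) = (1,2) ∈ E(G2) ✓
  (4,5) → (φ(4),φ(5)) = (10,11) ∈ E(G2) ✓
  (4,10) → (φ(4),φ(10)) = (3,10) ∈ E(G2) ✓
  (5,6) → (φ(5),φ(6)) = (6,11) ∈ E(G2) ✓
  (5,7) → (φ(5),φ(7)) = (9,11) ∈ E(G2) ✓
  (5,11) → (φ(5),φ(11)) = (8,11) ∈ E(G2) ✓
  (6,10) → (φ(6),φ(10)) = (3,6) ∈ E(G2) ✓
  (6,11) → (φ(6),φ(11)) = (6,8) ∈ E(G2) ✓
  (8,11) → (φ(8),φ(11)) = (2,8) ∈ E(G2) ✓
  (10,11) → (φ(10),φ(11)) = (3,8) ∈ E(G2) ✓
All 27 edges of G1 map to edges of G2, and |E(G1)| = |E(G2)| = 27, so φ is a bijection on edges as well as vertices. Hence G1 ≅ G2.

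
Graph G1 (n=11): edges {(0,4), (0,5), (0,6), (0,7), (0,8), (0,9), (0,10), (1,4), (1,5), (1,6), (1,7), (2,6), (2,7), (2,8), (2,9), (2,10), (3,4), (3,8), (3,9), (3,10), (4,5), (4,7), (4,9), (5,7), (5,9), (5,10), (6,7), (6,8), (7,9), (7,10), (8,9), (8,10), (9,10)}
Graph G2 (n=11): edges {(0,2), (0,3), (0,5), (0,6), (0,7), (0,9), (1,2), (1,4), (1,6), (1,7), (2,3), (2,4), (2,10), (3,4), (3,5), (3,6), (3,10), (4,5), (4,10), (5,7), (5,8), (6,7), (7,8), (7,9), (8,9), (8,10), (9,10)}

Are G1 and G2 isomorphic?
No, not isomorphic

The graphs are NOT isomorphic.

Counting triangles (3-cliques): G1 has 36, G2 has 16.
Triangle count is an isomorphism invariant, so differing triangle counts rule out isomorphism.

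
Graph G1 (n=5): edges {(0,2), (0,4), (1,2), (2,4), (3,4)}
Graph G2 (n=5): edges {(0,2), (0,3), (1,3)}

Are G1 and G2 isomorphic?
No, not isomorphic

The graphs are NOT isomorphic.

Degrees in G1: deg(0)=2, deg(1)=1, deg(2)=3, deg(3)=1, deg(4)=3.
Sorted degree sequence of G1: [3, 3, 2, 1, 1].
Degrees in G2: deg(0)=2, deg(1)=1, deg(2)=1, deg(3)=2, deg(4)=0.
Sorted degree sequence of G2: [2, 2, 1, 1, 0].
The (sorted) degree sequence is an isomorphism invariant, so since G1 and G2 have different degree sequences they cannot be isomorphic.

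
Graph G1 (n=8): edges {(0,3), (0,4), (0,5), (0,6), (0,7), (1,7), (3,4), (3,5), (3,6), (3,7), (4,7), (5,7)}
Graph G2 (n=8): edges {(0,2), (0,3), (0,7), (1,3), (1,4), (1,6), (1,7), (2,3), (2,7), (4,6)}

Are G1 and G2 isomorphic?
No, not isomorphic

The graphs are NOT isomorphic.

Counting triangles (3-cliques): G1 has 8, G2 has 3.
Triangle count is an isomorphism invariant, so differing triangle counts rule out isomorphism.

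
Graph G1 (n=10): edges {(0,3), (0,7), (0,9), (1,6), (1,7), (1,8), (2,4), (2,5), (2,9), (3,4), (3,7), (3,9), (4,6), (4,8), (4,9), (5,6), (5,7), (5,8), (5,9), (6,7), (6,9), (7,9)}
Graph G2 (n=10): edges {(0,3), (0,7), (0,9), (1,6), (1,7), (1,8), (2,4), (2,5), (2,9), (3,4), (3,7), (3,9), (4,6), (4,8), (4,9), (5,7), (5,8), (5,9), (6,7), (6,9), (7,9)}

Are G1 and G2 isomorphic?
No, not isomorphic

The graphs are NOT isomorphic.

Counting edges: G1 has 22 edge(s); G2 has 21 edge(s).
Edge count is an isomorphism invariant (a bijection on vertices induces a bijection on edges), so differing edge counts rule out isomorphism.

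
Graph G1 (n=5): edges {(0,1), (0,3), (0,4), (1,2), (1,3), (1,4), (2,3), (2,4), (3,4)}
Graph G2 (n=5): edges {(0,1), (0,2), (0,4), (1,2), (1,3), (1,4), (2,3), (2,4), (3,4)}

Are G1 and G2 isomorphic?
Yes, isomorphic

The graphs are isomorphic.
One valid mapping φ: V(G1) → V(G2): 0→3, 1→1, 2→0, 3→2, 4→4

Verify φ preserves adjacency — for each edge of G1, its image is an edge of G2:
  (0,1) → (φ(0),φ(1)) = (1,3) ∈ E(G2) ✓
  (0,3) → (φ(0),φ(3)) = (2,3) ∈ E(G2) ✓
  (0,4) → (φ(0),φ(4)) = (3,4) ∈ E(G2) ✓
  (1,2) → (φ(1),φ(2)) = (0,1) ∈ E(G2) ✓
  (1,3) → (φ(1),φ(3)) = (1,2) ∈ E(G2) ✓
  (1,4) → (φ(1),φ(4)) = (1,4) ∈ E(G2) ✓
  (2,3) → (φ(2),φ(3)) = (0,2) ∈ E(G2) ✓
  (2,4) → (φ(2),φ(4)) = (0,4) ∈ E(G2) ✓
  (3,4) → (φ(3),φ(4)) = (2,4) ∈ E(G2) ✓
All 9 edges of G1 map to edges of G2, and |E(G1)| = |E(G2)| = 9, so φ is a bijection on edges as well as vertices. Hence G1 ≅ G2.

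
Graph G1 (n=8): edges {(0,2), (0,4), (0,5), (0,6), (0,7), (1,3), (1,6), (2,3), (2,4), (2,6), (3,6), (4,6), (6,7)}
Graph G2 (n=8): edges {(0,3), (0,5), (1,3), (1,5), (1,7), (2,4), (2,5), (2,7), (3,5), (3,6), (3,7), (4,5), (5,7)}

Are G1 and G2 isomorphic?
Yes, isomorphic

The graphs are isomorphic.
One valid mapping φ: V(G1) → V(G2): 0→3, 1→4, 2→7, 3→2, 4→1, 5→6, 6→5, 7→0

Verify φ preserves adjacency — for each edge of G1, its image is an edge of G2:
  (0,2) → (φ(0),φ(2)) = (3,7) ∈ E(G2) ✓
  (0,4) → (φ(0),φ(4)) = (1,3) ∈ E(G2) ✓
  (0,5) → (φ(0),φ(5)) = (3,6) ∈ E(G2) ✓
  (0,6) → (φ(0),φ(6)) = (3,5) ∈ E(G2) ✓
  (0,7) → (φ(0),φ(7)) = (0,3) ∈ E(G2) ✓
  (1,3) → (φ(1),φ(3)) = (2,4) ∈ E(G2) ✓
  (1,6) → (φ(1),φ(6)) = (4,5) ∈ E(G2) ✓
  (2,3) → (φ(2),φ(3)) = (2,7) ∈ E(G2) ✓
  (2,4) → (φ(2),φ(4)) = (1,7) ∈ E(G2) ✓
  (2,6) → (φ(2),φ(6)) = (5,7) ∈ E(G2) ✓
  (3,6) → (φ(3),φ(6)) = (2,5) ∈ E(G2) ✓
  (4,6) → (φ(4),φ(6)) = (1,5) ∈ E(G2) ✓
  (6,7) → (φ(6),φ(7)) = (0,5) ∈ E(G2) ✓
All 13 edges of G1 map to edges of G2, and |E(G1)| = |E(G2)| = 13, so φ is a bijection on edges as well as vertices. Hence G1 ≅ G2.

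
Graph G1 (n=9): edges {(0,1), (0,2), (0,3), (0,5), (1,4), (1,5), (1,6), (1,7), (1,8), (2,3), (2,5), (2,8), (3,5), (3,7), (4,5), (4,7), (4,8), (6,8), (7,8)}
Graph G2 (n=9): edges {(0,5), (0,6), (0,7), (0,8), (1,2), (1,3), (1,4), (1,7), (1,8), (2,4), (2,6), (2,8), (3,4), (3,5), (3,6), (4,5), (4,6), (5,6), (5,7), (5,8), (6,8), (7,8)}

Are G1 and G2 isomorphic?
No, not isomorphic

The graphs are NOT isomorphic.

Counting triangles (3-cliques): G1 has 11, G2 has 17.
Triangle count is an isomorphism invariant, so differing triangle counts rule out isomorphism.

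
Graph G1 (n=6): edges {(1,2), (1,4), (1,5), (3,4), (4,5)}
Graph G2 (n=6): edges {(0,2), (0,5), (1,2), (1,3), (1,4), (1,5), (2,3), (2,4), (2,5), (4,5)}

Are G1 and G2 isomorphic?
No, not isomorphic

The graphs are NOT isomorphic.

Degrees in G1: deg(0)=0, deg(1)=3, deg(2)=1, deg(3)=1, deg(4)=3, deg(5)=2.
Sorted degree sequence of G1: [3, 3, 2, 1, 1, 0].
Degrees in G2: deg(0)=2, deg(1)=4, deg(2)=5, deg(3)=2, deg(4)=3, deg(5)=4.
Sorted degree sequence of G2: [5, 4, 4, 3, 2, 2].
The (sorted) degree sequence is an isomorphism invariant, so since G1 and G2 have different degree sequences they cannot be isomorphic.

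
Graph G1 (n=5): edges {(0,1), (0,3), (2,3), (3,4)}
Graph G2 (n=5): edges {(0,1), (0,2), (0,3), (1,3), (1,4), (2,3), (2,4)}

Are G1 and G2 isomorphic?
No, not isomorphic

The graphs are NOT isomorphic.

Degrees in G1: deg(0)=2, deg(1)=1, deg(2)=1, deg(3)=3, deg(4)=1.
Sorted degree sequence of G1: [3, 2, 1, 1, 1].
Degrees in G2: deg(0)=3, deg(1)=3, deg(2)=3, deg(3)=3, deg(4)=2.
Sorted degree sequence of G2: [3, 3, 3, 3, 2].
The (sorted) degree sequence is an isomorphism invariant, so since G1 and G2 have different degree sequences they cannot be isomorphic.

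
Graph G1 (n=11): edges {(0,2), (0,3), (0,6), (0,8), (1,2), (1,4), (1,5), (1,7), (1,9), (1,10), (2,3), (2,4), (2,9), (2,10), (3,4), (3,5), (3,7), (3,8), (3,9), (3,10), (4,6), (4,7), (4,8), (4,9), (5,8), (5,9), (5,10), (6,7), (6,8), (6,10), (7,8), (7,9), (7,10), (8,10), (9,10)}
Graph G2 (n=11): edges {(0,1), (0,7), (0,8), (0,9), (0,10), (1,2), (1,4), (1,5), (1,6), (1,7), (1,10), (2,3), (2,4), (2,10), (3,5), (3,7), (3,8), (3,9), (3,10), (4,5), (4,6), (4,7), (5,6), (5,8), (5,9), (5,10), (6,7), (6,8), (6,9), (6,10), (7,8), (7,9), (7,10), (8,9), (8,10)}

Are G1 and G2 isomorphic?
Yes, isomorphic

The graphs are isomorphic.
One valid mapping φ: V(G1) → V(G2): 0→2, 1→9, 2→3, 3→10, 4→5, 5→0, 6→4, 7→6, 8→1, 9→8, 10→7

Verify φ preserves adjacency — for each edge of G1, its image is an edge of G2:
  (0,2) → (φ(0),φ(2)) = (2,3) ∈ E(G2) ✓
  (0,3) → (φ(0),φ(3)) = (2,10) ∈ E(G2) ✓
  (0,6) → (φ(0),φ(6)) = (2,4) ∈ E(G2) ✓
  (0,8) → (φ(0),φ(8)) = (1,2) ∈ E(G2) ✓
  (1,2) → (φ(1),φ(2)) = (3,9) ∈ E(G2) ✓
  (1,4) → (φ(1),φ(4)) = (5,9) ∈ E(G2) ✓
  (1,5) → (φ(1),φ(5)) = (0,9) ∈ E(G2) ✓
  (1,7) → (φ(1),φ(7)) = (6,9) ∈ E(G2) ✓
  (1,9) → (φ(1),φ(9)) = (8,9) ∈ E(G2) ✓
  (1,10) → (φ(1),φ(10)) = (7,9) ∈ E(G2) ✓
  (2,3) → (φ(2),φ(3)) = (3,10) ∈ E(G2) ✓
  (2,4) → (φ(2),φ(4)) = (3,5) ∈ E(G2) ✓
  (2,9) → (φ(2),φ(9)) = (3,8) ∈ E(G2) ✓
  (2,10) → (φ(2),φ(10)) = (3,7) ∈ E(G2) ✓
  (3,4) → (φ(3),φ(4)) = (5,10) ∈ E(G2) ✓
  (3,5) → (φ(3),φ(5)) = (0,10) ∈ E(G2) ✓
  (3,7) → (φ(3),φ(7)) = (6,10) ∈ E(G2) ✓
  (3,8) → (φ(3),φ(8)) = (1,10) ∈ E(G2) ✓
  (3,9) → (φ(3),φ(9)) = (8,10) ∈ E(G2) ✓
  (3,10) → (φ(3),φ(10)) = (7,10) ∈ E(G2) ✓
  (4,6) → (φ(4),φ(6)) = (4,5) ∈ E(G2) ✓
  (4,7) → (φ(4),φ(7)) = (5,6) ∈ E(G2) ✓
  (4,8) → (φ(4),φ(8)) = (1,5) ∈ E(G2) ✓
  (4,9) → (φ(4),φ(9)) = (5,8) ∈ E(G2) ✓
  (5,8) → (φ(5),φ(8)) = (0,1) ∈ E(G2) ✓
  (5,9) → (φ(5),φ(9)) = (0,8) ∈ E(G2) ✓
  (5,10) → (φ(5),φ(10)) = (0,7) ∈ E(G2) ✓
  (6,7) → (φ(6),φ(7)) = (4,6) ∈ E(G2) ✓
  (6,8) → (φ(6),φ(8)) = (1,4) ∈ E(G2) ✓
  (6,10) → (φ(6),φ(10)) = (4,7) ∈ E(G2) ✓
  (7,8) → (φ(7),φ(8)) = (1,6) ∈ E(G2) ✓
  (7,9) → (φ(7),φ(9)) = (6,8) ∈ E(G2) ✓
  (7,10) → (φ(7),φ(10)) = (6,7) ∈ E(G2) ✓
  (8,10) → (φ(8),φ(10)) = (1,7) ∈ E(G2) ✓
  (9,10) → (φ(9),φ(10)) = (7,8) ∈ E(G2) ✓
All 35 edges of G1 map to edges of G2, and |E(G1)| = |E(G2)| = 35, so φ is a bijection on edges as well as vertices. Hence G1 ≅ G2.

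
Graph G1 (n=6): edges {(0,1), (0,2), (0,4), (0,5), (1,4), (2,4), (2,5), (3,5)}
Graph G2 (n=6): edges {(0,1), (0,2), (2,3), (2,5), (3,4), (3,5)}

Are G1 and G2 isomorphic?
No, not isomorphic

The graphs are NOT isomorphic.

Degrees in G1: deg(0)=4, deg(1)=2, deg(2)=3, deg(3)=1, deg(4)=3, deg(5)=3.
Sorted degree sequence of G1: [4, 3, 3, 3, 2, 1].
Degrees in G2: deg(0)=2, deg(1)=1, deg(2)=3, deg(3)=3, deg(4)=1, deg(5)=2.
Sorted degree sequence of G2: [3, 3, 2, 2, 1, 1].
The (sorted) degree sequence is an isomorphism invariant, so since G1 and G2 have different degree sequences they cannot be isomorphic.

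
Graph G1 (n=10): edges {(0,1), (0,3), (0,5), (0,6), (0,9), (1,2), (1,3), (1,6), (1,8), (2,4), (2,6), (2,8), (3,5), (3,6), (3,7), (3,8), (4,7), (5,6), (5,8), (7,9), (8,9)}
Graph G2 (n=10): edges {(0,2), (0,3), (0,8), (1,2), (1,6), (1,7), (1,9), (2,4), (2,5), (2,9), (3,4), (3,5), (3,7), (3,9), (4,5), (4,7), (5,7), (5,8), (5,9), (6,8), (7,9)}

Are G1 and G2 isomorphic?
Yes, isomorphic

The graphs are isomorphic.
One valid mapping φ: V(G1) → V(G2): 0→3, 1→9, 2→1, 3→5, 4→6, 5→4, 6→7, 7→8, 8→2, 9→0

Verify φ preserves adjacency — for each edge of G1, its image is an edge of G2:
  (0,1) → (φ(0),φ(1)) = (3,9) ∈ E(G2) ✓
  (0,3) → (φ(0),φ(3)) = (3,5) ∈ E(G2) ✓
  (0,5) → (φ(0),φ(5)) = (3,4) ∈ E(G2) ✓
  (0,6) → (φ(0),φ(6)) = (3,7) ∈ E(G2) ✓
  (0,9) → (φ(0),φ(9)) = (0,3) ∈ E(G2) ✓
  (1,2) → (φ(1),φ(2)) = (1,9) ∈ E(G2) ✓
  (1,3) → (φ(1),φ(3)) = (5,9) ∈ E(G2) ✓
  (1,6) → (φ(1),φ(6)) = (7,9) ∈ E(G2) ✓
  (1,8) → (φ(1),φ(8)) = (2,9) ∈ E(G2) ✓
  (2,4) → (φ(2),φ(4)) = (1,6) ∈ E(G2) ✓
  (2,6) → (φ(2),φ(6)) = (1,7) ∈ E(G2) ✓
  (2,8) → (φ(2),φ(8)) = (1,2) ∈ E(G2) ✓
  (3,5) → (φ(3),φ(5)) = (4,5) ∈ E(G2) ✓
  (3,6) → (φ(3),φ(6)) = (5,7) ∈ E(G2) ✓
  (3,7) → (φ(3),φ(7)) = (5,8) ∈ E(G2) ✓
  (3,8) → (φ(3),φ(8)) = (2,5) ∈ E(G2) ✓
  (4,7) → (φ(4),φ(7)) = (6,8) ∈ E(G2) ✓
  (5,6) → (φ(5),φ(6)) = (4,7) ∈ E(G2) ✓
  (5,8) → (φ(5),φ(8)) = (2,4) ∈ E(G2) ✓
  (7,9) → (φ(7),φ(9)) = (0,8) ∈ E(G2) ✓
  (8,9) → (φ(8),φ(9)) = (0,2) ∈ E(G2) ✓
All 21 edges of G1 map to edges of G2, and |E(G1)| = |E(G2)| = 21, so φ is a bijection on edges as well as vertices. Hence G1 ≅ G2.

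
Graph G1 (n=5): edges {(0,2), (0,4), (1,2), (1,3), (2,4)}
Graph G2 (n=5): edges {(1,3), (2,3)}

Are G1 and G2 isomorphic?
No, not isomorphic

The graphs are NOT isomorphic.

Connected components of G1: 1 component(s) with vertex sets [[0, 1, 2, 3, 4]], sizes [5].
Connected components of G2: 3 component(s) with vertex sets [[0], [4], [1, 2, 3]], sizes [1, 1, 3].
The number of connected components (and the multiset of component sizes) is an isomorphism invariant — an isomorphism maps each component of G1 bijectively onto a component of G2. Since G1 has 1 component(s) and G2 has 3, they cannot be isomorphic.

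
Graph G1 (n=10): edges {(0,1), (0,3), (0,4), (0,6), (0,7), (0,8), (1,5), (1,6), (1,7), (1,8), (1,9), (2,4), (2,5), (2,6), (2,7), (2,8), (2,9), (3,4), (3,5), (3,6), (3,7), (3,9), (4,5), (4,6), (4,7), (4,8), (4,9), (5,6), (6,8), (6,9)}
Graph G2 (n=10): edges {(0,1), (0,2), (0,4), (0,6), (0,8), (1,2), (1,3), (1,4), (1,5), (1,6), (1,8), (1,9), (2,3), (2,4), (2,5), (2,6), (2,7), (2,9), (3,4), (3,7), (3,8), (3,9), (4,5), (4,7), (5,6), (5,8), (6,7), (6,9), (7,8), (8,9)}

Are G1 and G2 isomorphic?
Yes, isomorphic

The graphs are isomorphic.
One valid mapping φ: V(G1) → V(G2): 0→3, 1→8, 2→6, 3→4, 4→2, 5→0, 6→1, 7→7, 8→9, 9→5

Verify φ preserves adjacency — for each edge of G1, its image is an edge of G2:
  (0,1) → (φ(0),φ(1)) = (3,8) ∈ E(G2) ✓
  (0,3) → (φ(0),φ(3)) = (3,4) ∈ E(G2) ✓
  (0,4) → (φ(0),φ(4)) = (2,3) ∈ E(G2) ✓
  (0,6) → (φ(0),φ(6)) = (1,3) ∈ E(G2) ✓
  (0,7) → (φ(0),φ(7)) = (3,7) ∈ E(G2) ✓
  (0,8) → (φ(0),φ(8)) = (3,9) ∈ E(G2) ✓
  (1,5) → (φ(1),φ(5)) = (0,8) ∈ E(G2) ✓
  (1,6) → (φ(1),φ(6)) = (1,8) ∈ E(G2) ✓
  (1,7) → (φ(1),φ(7)) = (7,8) ∈ E(G2) ✓
  (1,8) → (φ(1),φ(8)) = (8,9) ∈ E(G2) ✓
  (1,9) → (φ(1),φ(9)) = (5,8) ∈ E(G2) ✓
  (2,4) → (φ(2),φ(4)) = (2,6) ∈ E(G2) ✓
  (2,5) → (φ(2),φ(5)) = (0,6) ∈ E(G2) ✓
  (2,6) → (φ(2),φ(6)) = (1,6) ∈ E(G2) ✓
  (2,7) → (φ(2),φ(7)) = (6,7) ∈ E(G2) ✓
  (2,8) → (φ(2),φ(8)) = (6,9) ∈ E(G2) ✓
  (2,9) → (φ(2),φ(9)) = (5,6) ∈ E(G2) ✓
  (3,4) → (φ(3),φ(4)) = (2,4) ∈ E(G2) ✓
  (3,5) → (φ(3),φ(5)) = (0,4) ∈ E(G2) ✓
  (3,6) → (φ(3),φ(6)) = (1,4) ∈ E(G2) ✓
  (3,7) → (φ(3),φ(7)) = (4,7) ∈ E(G2) ✓
  (3,9) → (φ(3),φ(9)) = (4,5) ∈ E(G2) ✓
  (4,5) → (φ(4),φ(5)) = (0,2) ∈ E(G2) ✓
  (4,6) → (φ(4),φ(6)) = (1,2) ∈ E(G2) ✓
  (4,7) → (φ(4),φ(7)) = (2,7) ∈ E(G2) ✓
  (4,8) → (φ(4),φ(8)) = (2,9) ∈ E(G2) ✓
  (4,9) → (φ(4),φ(9)) = (2,5) ∈ E(G2) ✓
  (5,6) → (φ(5),φ(6)) = (0,1) ∈ E(G2) ✓
  (6,8) → (φ(6),φ(8)) = (1,9) ∈ E(G2) ✓
  (6,9) → (φ(6),φ(9)) = (1,5) ∈ E(G2) ✓
All 30 edges of G1 map to edges of G2, and |E(G1)| = |E(G2)| = 30, so φ is a bijection on edges as well as vertices. Hence G1 ≅ G2.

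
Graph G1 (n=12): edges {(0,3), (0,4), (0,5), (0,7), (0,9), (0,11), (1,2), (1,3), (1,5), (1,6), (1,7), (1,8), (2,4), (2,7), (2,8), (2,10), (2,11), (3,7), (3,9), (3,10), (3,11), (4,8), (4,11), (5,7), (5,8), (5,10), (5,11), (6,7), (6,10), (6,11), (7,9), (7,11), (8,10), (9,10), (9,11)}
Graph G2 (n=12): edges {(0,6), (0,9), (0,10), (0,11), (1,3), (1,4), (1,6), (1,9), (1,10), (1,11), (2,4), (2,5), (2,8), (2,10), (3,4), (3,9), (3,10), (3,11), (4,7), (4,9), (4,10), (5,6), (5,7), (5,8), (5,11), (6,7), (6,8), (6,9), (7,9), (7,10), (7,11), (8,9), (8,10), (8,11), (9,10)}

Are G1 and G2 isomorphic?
Yes, isomorphic

The graphs are isomorphic.
One valid mapping φ: V(G1) → V(G2): 0→4, 1→6, 2→8, 3→1, 4→2, 5→7, 6→0, 7→9, 8→5, 9→3, 10→11, 11→10

Verify φ preserves adjacency — for each edge of G1, its image is an edge of G2:
  (0,3) → (φ(0),φ(3)) = (1,4) ∈ E(G2) ✓
  (0,4) → (φ(0),φ(4)) = (2,4) ∈ E(G2) ✓
  (0,5) → (φ(0),φ(5)) = (4,7) ∈ E(G2) ✓
  (0,7) → (φ(0),φ(7)) = (4,9) ∈ E(G2) ✓
  (0,9) → (φ(0),φ(9)) = (3,4) ∈ E(G2) ✓
  (0,11) → (φ(0),φ(11)) = (4,10) ∈ E(G2) ✓
  (1,2) → (φ(1),φ(2)) = (6,8) ∈ E(G2) ✓
  (1,3) → (φ(1),φ(3)) = (1,6) ∈ E(G2) ✓
  (1,5) → (φ(1),φ(5)) = (6,7) ∈ E(G2) ✓
  (1,6) → (φ(1),φ(6)) = (0,6) ∈ E(G2) ✓
  (1,7) → (φ(1),φ(7)) = (6,9) ∈ E(G2) ✓
  (1,8) → (φ(1),φ(8)) = (5,6) ∈ E(G2) ✓
  (2,4) → (φ(2),φ(4)) = (2,8) ∈ E(G2) ✓
  (2,7) → (φ(2),φ(7)) = (8,9) ∈ E(G2) ✓
  (2,8) → (φ(2),φ(8)) = (5,8) ∈ E(G2) ✓
  (2,10) → (φ(2),φ(10)) = (8,11) ∈ E(G2) ✓
  (2,11) → (φ(2),φ(11)) = (8,10) ∈ E(G2) ✓
  (3,7) → (φ(3),φ(7)) = (1,9) ∈ E(G2) ✓
  (3,9) → (φ(3),φ(9)) = (1,3) ∈ E(G2) ✓
  (3,10) → (φ(3),φ(10)) = (1,11) ∈ E(G2) ✓
  (3,11) → (φ(3),φ(11)) = (1,10) ∈ E(G2) ✓
  (4,8) → (φ(4),φ(8)) = (2,5) ∈ E(G2) ✓
  (4,11) → (φ(4),φ(11)) = (2,10) ∈ E(G2) ✓
  (5,7) → (φ(5),φ(7)) = (7,9) ∈ E(G2) ✓
  (5,8) → (φ(5),φ(8)) = (5,7) ∈ E(G2) ✓
  (5,10) → (φ(5),φ(10)) = (7,11) ∈ E(G2) ✓
  (5,11) → (φ(5),φ(11)) = (7,10) ∈ E(G2) ✓
  (6,7) → (φ(6),φ(7)) = (0,9) ∈ E(G2) ✓
  (6,10) → (φ(6),φ(10)) = (0,11) ∈ E(G2) ✓
  (6,11) → (φ(6),φ(11)) = (0,10) ∈ E(G2) ✓
  (7,9) → (φ(7),φ(9)) = (3,9) ∈ E(G2) ✓
  (7,11) → (φ(7),φ(11)) = (9,10) ∈ E(G2) ✓
  (8,10) → (φ(8),φ(10)) = (5,11) ∈ E(G2) ✓
  (9,10) → (φ(9),φ(10)) = (3,11) ∈ E(G2) ✓
  (9,11) → (φ(9),φ(11)) = (3,10) ∈ E(G2) ✓
All 35 edges of G1 map to edges of G2, and |E(G1)| = |E(G2)| = 35, so φ is a bijection on edges as well as vertices. Hence G1 ≅ G2.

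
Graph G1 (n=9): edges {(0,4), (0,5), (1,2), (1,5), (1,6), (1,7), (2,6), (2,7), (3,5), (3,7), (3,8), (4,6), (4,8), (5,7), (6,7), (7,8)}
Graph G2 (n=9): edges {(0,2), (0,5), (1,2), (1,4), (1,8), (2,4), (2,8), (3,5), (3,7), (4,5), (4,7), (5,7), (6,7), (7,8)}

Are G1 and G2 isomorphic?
No, not isomorphic

The graphs are NOT isomorphic.

Counting triangles (3-cliques): G1 has 7, G2 has 4.
Triangle count is an isomorphism invariant, so differing triangle counts rule out isomorphism.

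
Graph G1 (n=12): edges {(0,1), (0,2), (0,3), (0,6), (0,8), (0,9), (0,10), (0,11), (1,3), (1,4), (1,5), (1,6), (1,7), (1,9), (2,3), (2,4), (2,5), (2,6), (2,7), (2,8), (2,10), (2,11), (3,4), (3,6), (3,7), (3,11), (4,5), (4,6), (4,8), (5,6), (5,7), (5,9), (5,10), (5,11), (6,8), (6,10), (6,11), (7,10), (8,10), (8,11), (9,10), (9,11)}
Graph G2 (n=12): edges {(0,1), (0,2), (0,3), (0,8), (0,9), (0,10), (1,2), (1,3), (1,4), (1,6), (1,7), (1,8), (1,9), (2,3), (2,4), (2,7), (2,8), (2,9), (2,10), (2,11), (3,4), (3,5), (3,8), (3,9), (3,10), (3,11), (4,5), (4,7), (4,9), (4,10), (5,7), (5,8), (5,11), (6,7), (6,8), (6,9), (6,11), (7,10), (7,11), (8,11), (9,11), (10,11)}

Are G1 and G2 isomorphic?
Yes, isomorphic

The graphs are isomorphic.
One valid mapping φ: V(G1) → V(G2): 0→1, 1→7, 2→3, 3→4, 4→10, 5→11, 6→2, 7→5, 8→0, 9→6, 10→8, 11→9

Verify φ preserves adjacency — for each edge of G1, its image is an edge of G2:
  (0,1) → (φ(0),φ(1)) = (1,7) ∈ E(G2) ✓
  (0,2) → (φ(0),φ(2)) = (1,3) ∈ E(G2) ✓
  (0,3) → (φ(0),φ(3)) = (1,4) ∈ E(G2) ✓
  (0,6) → (φ(0),φ(6)) = (1,2) ∈ E(G2) ✓
  (0,8) → (φ(0),φ(8)) = (0,1) ∈ E(G2) ✓
  (0,9) → (φ(0),φ(9)) = (1,6) ∈ E(G2) ✓
  (0,10) → (φ(0),φ(10)) = (1,8) ∈ E(G2) ✓
  (0,11) → (φ(0),φ(11)) = (1,9) ∈ E(G2) ✓
  (1,3) → (φ(1),φ(3)) = (4,7) ∈ E(G2) ✓
  (1,4) → (φ(1),φ(4)) = (7,10) ∈ E(G2) ✓
  (1,5) → (φ(1),φ(5)) = (7,11) ∈ E(G2) ✓
  (1,6) → (φ(1),φ(6)) = (2,7) ∈ E(G2) ✓
  (1,7) → (φ(1),φ(7)) = (5,7) ∈ E(G2) ✓
  (1,9) → (φ(1),φ(9)) = (6,7) ∈ E(G2) ✓
  (2,3) → (φ(2),φ(3)) = (3,4) ∈ E(G2) ✓
  (2,4) → (φ(2),φ(4)) = (3,10) ∈ E(G2) ✓
  (2,5) → (φ(2),φ(5)) = (3,11) ∈ E(G2) ✓
  (2,6) → (φ(2),φ(6)) = (2,3) ∈ E(G2) ✓
  (2,7) → (φ(2),φ(7)) = (3,5) ∈ E(G2) ✓
  (2,8) → (φ(2),φ(8)) = (0,3) ∈ E(G2) ✓
  (2,10) → (φ(2),φ(10)) = (3,8) ∈ E(G2) ✓
  (2,11) → (φ(2),φ(11)) = (3,9) ∈ E(G2) ✓
  (3,4) → (φ(3),φ(4)) = (4,10) ∈ E(G2) ✓
  (3,6) → (φ(3),φ(6)) = (2,4) ∈ E(G2) ✓
  (3,7) → (φ(3),φ(7)) = (4,5) ∈ E(G2) ✓
  (3,11) → (φ(3),φ(11)) = (4,9) ∈ E(G2) ✓
  (4,5) → (φ(4),φ(5)) = (10,11) ∈ E(G2) ✓
  (4,6) → (φ(4),φ(6)) = (2,10) ∈ E(G2) ✓
  (4,8) → (φ(4),φ(8)) = (0,10) ∈ E(G2) ✓
  (5,6) → (φ(5),φ(6)) = (2,11) ∈ E(G2) ✓
  (5,7) → (φ(5),φ(7)) = (5,11) ∈ E(G2) ✓
  (5,9) → (φ(5),φ(9)) = (6,11) ∈ E(G2) ✓
  (5,10) → (φ(5),φ(10)) = (8,11) ∈ E(G2) ✓
  (5,11) → (φ(5),φ(11)) = (9,11) ∈ E(G2) ✓
  (6,8) → (φ(6),φ(8)) = (0,2) ∈ E(G2) ✓
  (6,10) → (φ(6),φ(10)) = (2,8) ∈ E(G2) ✓
  (6,11) → (φ(6),φ(11)) = (2,9) ∈ E(G2) ✓
  (7,10) → (φ(7),φ(10)) = (5,8) ∈ E(G2) ✓
  (8,10) → (φ(8),φ(10)) = (0,8) ∈ E(G2) ✓
  (8,11) → (φ(8),φ(11)) = (0,9) ∈ E(G2) ✓
  (9,10) → (φ(9),φ(10)) = (6,8) ∈ E(G2) ✓
  (9,11) → (φ(9),φ(11)) = (6,9) ∈ E(G2) ✓
All 42 edges of G1 map to edges of G2, and |E(G1)| = |E(G2)| = 42, so φ is a bijection on edges as well as vertices. Hence G1 ≅ G2.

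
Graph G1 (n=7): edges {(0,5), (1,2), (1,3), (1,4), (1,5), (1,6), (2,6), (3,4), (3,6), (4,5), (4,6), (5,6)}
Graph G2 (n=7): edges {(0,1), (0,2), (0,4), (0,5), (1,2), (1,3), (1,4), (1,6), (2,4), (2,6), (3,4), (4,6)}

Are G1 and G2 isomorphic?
Yes, isomorphic

The graphs are isomorphic.
One valid mapping φ: V(G1) → V(G2): 0→5, 1→1, 2→3, 3→6, 4→2, 5→0, 6→4

Verify φ preserves adjacency — for each edge of G1, its image is an edge of G2:
  (0,5) → (φ(0),φ(5)) = (0,5) ∈ E(G2) ✓
  (1,2) → (φ(1),φ(2)) = (1,3) ∈ E(G2) ✓
  (1,3) → (φ(1),φ(3)) = (1,6) ∈ E(G2) ✓
  (1,4) → (φ(1),φ(4)) = (1,2) ∈ E(G2) ✓
  (1,5) → (φ(1),φ(5)) = (0,1) ∈ E(G2) ✓
  (1,6) → (φ(1),φ(6)) = (1,4) ∈ E(G2) ✓
  (2,6) → (φ(2),φ(6)) = (3,4) ∈ E(G2) ✓
  (3,4) → (φ(3),φ(4)) = (2,6) ∈ E(G2) ✓
  (3,6) → (φ(3),φ(6)) = (4,6) ∈ E(G2) ✓
  (4,5) → (φ(4),φ(5)) = (0,2) ∈ E(G2) ✓
  (4,6) → (φ(4),φ(6)) = (2,4) ∈ E(G2) ✓
  (5,6) → (φ(5),φ(6)) = (0,4) ∈ E(G2) ✓
All 12 edges of G1 map to edges of G2, and |E(G1)| = |E(G2)| = 12, so φ is a bijection on edges as well as vertices. Hence G1 ≅ G2.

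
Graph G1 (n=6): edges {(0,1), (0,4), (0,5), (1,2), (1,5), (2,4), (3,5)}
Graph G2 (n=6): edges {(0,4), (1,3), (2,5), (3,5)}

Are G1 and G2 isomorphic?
No, not isomorphic

The graphs are NOT isomorphic.

Connected components of G1: 1 component(s) with vertex sets [[0, 1, 2, 3, 4, 5]], sizes [6].
Connected components of G2: 2 component(s) with vertex sets [[0, 4], [1, 2, 3, 5]], sizes [2, 4].
The number of connected components (and the multiset of component sizes) is an isomorphism invariant — an isomorphism maps each component of G1 bijectively onto a component of G2. Since G1 has 1 component(s) and G2 has 2, they cannot be isomorphic.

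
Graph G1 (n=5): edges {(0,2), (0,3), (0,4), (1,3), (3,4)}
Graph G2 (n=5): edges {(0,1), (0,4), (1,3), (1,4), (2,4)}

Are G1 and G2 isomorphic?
Yes, isomorphic

The graphs are isomorphic.
One valid mapping φ: V(G1) → V(G2): 0→4, 1→3, 2→2, 3→1, 4→0

Verify φ preserves adjacency — for each edge of G1, its image is an edge of G2:
  (0,2) → (φ(0),φ(2)) = (2,4) ∈ E(G2) ✓
  (0,3) → (φ(0),φ(3)) = (1,4) ∈ E(G2) ✓
  (0,4) → (φ(0),φ(4)) = (0,4) ∈ E(G2) ✓
  (1,3) → (φ(1),φ(3)) = (1,3) ∈ E(G2) ✓
  (3,4) → (φ(3),φ(4)) = (0,1) ∈ E(G2) ✓
All 5 edges of G1 map to edges of G2, and |E(G1)| = |E(G2)| = 5, so φ is a bijection on edges as well as vertices. Hence G1 ≅ G2.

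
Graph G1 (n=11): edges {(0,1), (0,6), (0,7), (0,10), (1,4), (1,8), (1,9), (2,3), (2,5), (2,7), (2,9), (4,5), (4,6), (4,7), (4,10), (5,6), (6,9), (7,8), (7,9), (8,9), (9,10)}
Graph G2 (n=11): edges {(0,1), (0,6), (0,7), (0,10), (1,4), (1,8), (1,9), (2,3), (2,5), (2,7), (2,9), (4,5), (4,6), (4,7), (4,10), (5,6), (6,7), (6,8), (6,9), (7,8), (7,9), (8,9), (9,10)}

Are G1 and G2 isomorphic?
No, not isomorphic

The graphs are NOT isomorphic.

Counting edges: G1 has 21 edge(s); G2 has 23 edge(s).
Edge count is an isomorphism invariant (a bijection on vertices induces a bijection on edges), so differing edge counts rule out isomorphism.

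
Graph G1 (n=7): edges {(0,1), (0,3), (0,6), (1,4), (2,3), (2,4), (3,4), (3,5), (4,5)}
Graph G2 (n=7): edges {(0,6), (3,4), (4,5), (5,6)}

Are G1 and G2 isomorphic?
No, not isomorphic

The graphs are NOT isomorphic.

Connected components of G1: 1 component(s) with vertex sets [[0, 1, 2, 3, 4, 5, 6]], sizes [7].
Connected components of G2: 3 component(s) with vertex sets [[1], [2], [0, 3, 4, 5, 6]], sizes [1, 1, 5].
The number of connected components (and the multiset of component sizes) is an isomorphism invariant — an isomorphism maps each component of G1 bijectively onto a component of G2. Since G1 has 1 component(s) and G2 has 3, they cannot be isomorphic.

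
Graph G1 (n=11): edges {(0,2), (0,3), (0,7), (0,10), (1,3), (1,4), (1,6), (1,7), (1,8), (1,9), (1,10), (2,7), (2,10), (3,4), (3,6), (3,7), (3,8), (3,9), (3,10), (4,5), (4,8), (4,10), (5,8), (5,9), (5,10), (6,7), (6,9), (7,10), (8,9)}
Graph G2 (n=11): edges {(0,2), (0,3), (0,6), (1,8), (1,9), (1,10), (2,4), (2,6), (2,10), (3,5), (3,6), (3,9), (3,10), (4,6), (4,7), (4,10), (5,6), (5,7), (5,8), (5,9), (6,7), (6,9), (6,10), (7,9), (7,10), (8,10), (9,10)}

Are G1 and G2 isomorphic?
No, not isomorphic

The graphs are NOT isomorphic.

Counting triangles (3-cliques): G1 has 27, G2 has 22.
Triangle count is an isomorphism invariant, so differing triangle counts rule out isomorphism.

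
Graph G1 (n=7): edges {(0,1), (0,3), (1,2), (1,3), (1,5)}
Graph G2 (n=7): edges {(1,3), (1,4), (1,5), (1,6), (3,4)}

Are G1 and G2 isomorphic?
Yes, isomorphic

The graphs are isomorphic.
One valid mapping φ: V(G1) → V(G2): 0→3, 1→1, 2→6, 3→4, 4→0, 5→5, 6→2

Verify φ preserves adjacency — for each edge of G1, its image is an edge of G2:
  (0,1) → (φ(0),φ(1)) = (1,3) ∈ E(G2) ✓
  (0,3) → (φ(0),φ(3)) = (3,4) ∈ E(G2) ✓
  (1,2) → (φ(1),φ(2)) = (1,6) ∈ E(G2) ✓
  (1,3) → (φ(1),φ(3)) = (1,4) ∈ E(G2) ✓
  (1,5) → (φ(1),φ(5)) = (1,5) ∈ E(G2) ✓
All 5 edges of G1 map to edges of G2, and |E(G1)| = |E(G2)| = 5, so φ is a bijection on edges as well as vertices. Hence G1 ≅ G2.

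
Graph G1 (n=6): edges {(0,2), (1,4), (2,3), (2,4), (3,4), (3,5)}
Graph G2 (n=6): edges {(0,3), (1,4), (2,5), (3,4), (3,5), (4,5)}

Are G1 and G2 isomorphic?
Yes, isomorphic

The graphs are isomorphic.
One valid mapping φ: V(G1) → V(G2): 0→2, 1→0, 2→5, 3→4, 4→3, 5→1

Verify φ preserves adjacency — for each edge of G1, its image is an edge of G2:
  (0,2) → (φ(0),φ(2)) = (2,5) ∈ E(G2) ✓
  (1,4) → (φ(1),φ(4)) = (0,3) ∈ E(G2) ✓
  (2,3) → (φ(2),φ(3)) = (4,5) ∈ E(G2) ✓
  (2,4) → (φ(2),φ(4)) = (3,5) ∈ E(G2) ✓
  (3,4) → (φ(3),φ(4)) = (3,4) ∈ E(G2) ✓
  (3,5) → (φ(3),φ(5)) = (1,4) ∈ E(G2) ✓
All 6 edges of G1 map to edges of G2, and |E(G1)| = |E(G2)| = 6, so φ is a bijection on edges as well as vertices. Hence G1 ≅ G2.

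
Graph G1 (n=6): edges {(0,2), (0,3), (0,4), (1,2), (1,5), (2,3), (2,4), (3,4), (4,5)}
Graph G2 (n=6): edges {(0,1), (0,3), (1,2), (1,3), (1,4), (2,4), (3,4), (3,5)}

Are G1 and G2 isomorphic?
No, not isomorphic

The graphs are NOT isomorphic.

Degrees in G1: deg(0)=3, deg(1)=2, deg(2)=4, deg(3)=3, deg(4)=4, deg(5)=2.
Sorted degree sequence of G1: [4, 4, 3, 3, 2, 2].
Degrees in G2: deg(0)=2, deg(1)=4, deg(2)=2, deg(3)=4, deg(4)=3, deg(5)=1.
Sorted degree sequence of G2: [4, 4, 3, 2, 2, 1].
The (sorted) degree sequence is an isomorphism invariant, so since G1 and G2 have different degree sequences they cannot be isomorphic.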